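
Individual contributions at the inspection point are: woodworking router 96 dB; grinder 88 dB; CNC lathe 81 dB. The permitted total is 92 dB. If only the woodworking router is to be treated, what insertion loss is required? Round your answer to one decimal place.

6.8 dB

Fixed contribution from the other sources: Σ 10^(L/10) = 10^(88/10) + 10^(81/10) = 7.568e+08 (88.79 dB).
To meet 92 dB overall, the treated woodworking router may contribute at most 10^(92/10) − 7.568e+08 = 8.280e+08, i.e. 89.18 dB.
Required insertion loss = 96 − 89.18 = 6.82 dB.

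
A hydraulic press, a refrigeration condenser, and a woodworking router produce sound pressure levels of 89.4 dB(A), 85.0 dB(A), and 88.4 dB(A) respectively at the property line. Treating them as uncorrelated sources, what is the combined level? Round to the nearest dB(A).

93 dB(A)

For uncorrelated sources the intensities add, so convert each level to linear form, sum, and take 10·log₁₀ of the total.
Σ 10^(L/10) = 10^(89.4/10) + 10^(85.0/10) + 10^(88.4/10) = 1.879e+09.
L_total = 10·log₁₀(1.879e+09) = 92.74 dB(A).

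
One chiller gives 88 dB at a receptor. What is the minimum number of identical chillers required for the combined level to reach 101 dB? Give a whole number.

Need L₁ + 10·log₁₀ N ≥ 101, i.e. log₁₀ N ≥ 1.30.
N ≥ 10^(13.0/10) = 19.953, so N = 20.

20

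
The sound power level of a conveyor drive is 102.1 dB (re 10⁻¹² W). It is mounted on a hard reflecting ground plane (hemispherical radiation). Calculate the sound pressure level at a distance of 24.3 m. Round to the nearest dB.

The power spreads over a hemisphere of area 2π·r², so L_p = L_w − 10·log₁₀(2π·r²).
2π·r² = 3710 m², 10·log₁₀ of that is 35.694 dB.
L_p = 102.1 − 35.694 = 66.41 dB.

66 dB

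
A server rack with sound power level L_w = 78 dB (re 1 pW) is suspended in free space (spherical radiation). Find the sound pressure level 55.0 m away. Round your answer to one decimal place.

32.2 dB

The power spreads over a sphere of area 4π·r², so L_p = L_w − 10·log₁₀(4π·r²).
4π·r² = 3.801e+04 m², 10·log₁₀ of that is 45.799 dB.
L_p = 78 − 45.799 = 32.20 dB.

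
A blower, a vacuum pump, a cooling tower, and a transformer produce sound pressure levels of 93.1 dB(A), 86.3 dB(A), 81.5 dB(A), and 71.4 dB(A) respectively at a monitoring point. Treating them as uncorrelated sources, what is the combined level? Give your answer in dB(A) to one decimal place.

For uncorrelated sources the intensities add, so convert each level to linear form, sum, and take 10·log₁₀ of the total.
Σ 10^(L/10) = 10^(93.1/10) + 10^(86.3/10) + 10^(81.5/10) + 10^(71.4/10) = 2.623e+09.
L_total = 10·log₁₀(2.623e+09) = 94.19 dB(A).

94.2 dB(A)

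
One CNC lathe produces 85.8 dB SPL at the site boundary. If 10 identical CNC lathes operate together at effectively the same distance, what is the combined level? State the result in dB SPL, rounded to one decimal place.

95.8 dB SPL

With 10 equal, uncorrelated contributions the intensity is 10× that of one unit, giving a rise of 10·log₁₀ 10.
L_total = 85.8 + 10·log₁₀(10) = 85.8 + 10.000 = 95.80 dB SPL.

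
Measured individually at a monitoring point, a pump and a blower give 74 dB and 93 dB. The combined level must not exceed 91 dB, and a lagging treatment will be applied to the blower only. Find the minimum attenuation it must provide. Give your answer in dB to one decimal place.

2.1 dB

Fixed contribution from the other source: Σ 10^(L/10) = 10^(74/10) = 2.512e+07 (74.00 dB).
The limit corresponds to 10^(91/10) = 1.259e+09; subtracting the fixed part leaves 1.234e+09 for the blower, i.e. 90.91 dB.
So the blower must be reduced from 93 to 90.91 dB: IL = 2.09 dB.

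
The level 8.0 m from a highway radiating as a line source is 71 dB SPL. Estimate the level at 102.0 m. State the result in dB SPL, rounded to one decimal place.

Line-source attenuation: ΔL = 10·log₁₀(r₂/r₁) = 10·log₁₀(102.0/8.0) = 11.055 dB.
L₂ = 71 − 10·log₁₀(102.0/8.0) = 71 − 11.055 = 59.94 dB SPL.

59.9 dB SPL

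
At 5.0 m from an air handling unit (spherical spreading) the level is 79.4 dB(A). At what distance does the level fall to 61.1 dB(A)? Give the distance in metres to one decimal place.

The 18.3 dB drop corresponds to a distance ratio of 10^(18.3/20) for a point source.
r₂ = 5.0·10^((79.4−61.1)/20) = 5.0·10^(18.3/20) = 41.11 m.

41.1 m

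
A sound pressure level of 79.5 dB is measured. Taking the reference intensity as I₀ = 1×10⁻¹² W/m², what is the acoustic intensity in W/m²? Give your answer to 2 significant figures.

8.9e-05 W/m²

I/I₀ = 10^(79.5/10) = 8.913e+07, so I = 8.913e+07 × 10⁻¹² W/m².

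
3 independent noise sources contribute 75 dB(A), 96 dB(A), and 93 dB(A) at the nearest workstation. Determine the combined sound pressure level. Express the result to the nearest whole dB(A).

Incoherent sources combine by intensity addition: L_total = 10·log₁₀(Σ 10^(L_i/10)).
Σ 10^(L/10) = 10^(75/10) + 10^(96/10) + 10^(93/10) = 6.008e+09.
L_total = 10·log₁₀(6.008e+09) = 97.79 dB(A).

98 dB(A)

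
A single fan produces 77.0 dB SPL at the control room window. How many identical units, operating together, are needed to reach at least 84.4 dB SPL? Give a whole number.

The shortfall is 84.4 − 77.0 = 7.4 dB, and N units add 10·log₁₀ N, so need 10·log₁₀ N ≥ 7.4.
N ≥ 10^(7.4/10) = 5.495, so N = 6.

6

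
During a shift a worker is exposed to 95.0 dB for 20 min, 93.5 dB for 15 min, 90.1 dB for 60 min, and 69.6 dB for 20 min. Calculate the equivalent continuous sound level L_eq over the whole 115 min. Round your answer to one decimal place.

L_eq = 10·log₁₀[(1/T)·Σ tᵢ·10^(Lᵢ/10)] with T = 115 min.
Σ tᵢ·10^(Lᵢ/10) = 20·10^(95.0/10) + 15·10^(93.5/10) + 60·10^(90.1/10) + 20·10^(69.6/10) = 1.584e+11.
L_eq = 10·log₁₀(1.584e+11/115) = 91.39 dB.

91.4 dB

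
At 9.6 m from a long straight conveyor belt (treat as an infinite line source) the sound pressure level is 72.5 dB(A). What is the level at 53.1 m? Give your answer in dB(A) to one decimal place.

Line-source attenuation: ΔL = 10·log₁₀(r₂/r₁) = 10·log₁₀(53.1/9.6) = 7.428 dB.
L₂ = 72.5 − 10·log₁₀(53.1/9.6) = 72.5 − 7.428 = 65.07 dB(A).

65.1 dB(A)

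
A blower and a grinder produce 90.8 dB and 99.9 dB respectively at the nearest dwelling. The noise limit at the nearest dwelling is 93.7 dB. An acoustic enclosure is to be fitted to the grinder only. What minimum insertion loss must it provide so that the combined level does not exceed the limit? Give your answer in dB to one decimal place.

Everything except the grinder sums to 10^(90.8/10) = 1.202e+09 in linear terms, 90.80 dB.
The limit corresponds to 10^(93.7/10) = 2.344e+09; subtracting the fixed part leaves 1.142e+09 for the grinder, i.e. 90.58 dB.
Required insertion loss = 99.9 − 90.58 = 9.32 dB.

9.3 dB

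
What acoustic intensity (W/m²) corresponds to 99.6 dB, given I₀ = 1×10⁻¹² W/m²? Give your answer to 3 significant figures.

I = I₀·10^(L/10) = 10⁻¹² × 10^(99.6/10) = 10^(-2.040).

0.00912 W/m²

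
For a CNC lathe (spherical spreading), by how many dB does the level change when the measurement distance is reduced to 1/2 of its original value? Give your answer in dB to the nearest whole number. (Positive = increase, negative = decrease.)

Point-source spreading: ΔL = −20·log₁₀(r₂/r₁).
ΔL = −20·log₁₀(0.5) = +6.02 dB.

+6 dB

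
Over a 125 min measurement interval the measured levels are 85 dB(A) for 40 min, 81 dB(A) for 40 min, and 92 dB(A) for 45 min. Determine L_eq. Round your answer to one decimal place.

The energy average is taken in the linear domain: L_eq = 10·log₁₀[(Σ tᵢ·10^(Lᵢ/10))/T], T = 125 min.
Σ tᵢ·10^(Lᵢ/10) = 40·10^(85/10) + 40·10^(81/10) + 45·10^(92/10) = 8.901e+10.
L_eq = 10·log₁₀(8.901e+10/125) = 88.53 dB(A).

88.5 dB(A)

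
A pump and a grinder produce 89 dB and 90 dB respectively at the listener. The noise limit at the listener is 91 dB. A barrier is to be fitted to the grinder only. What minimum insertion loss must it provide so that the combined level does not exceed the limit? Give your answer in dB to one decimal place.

Everything except the grinder sums to 10^(89/10) = 7.943e+08 in linear terms, 89.00 dB.
The limit corresponds to 10^(91/10) = 1.259e+09; subtracting the fixed part leaves 4.646e+08 for the grinder, i.e. 86.67 dB.
So the grinder must be reduced from 90 to 86.67 dB: IL = 3.33 dB.

3.3 dB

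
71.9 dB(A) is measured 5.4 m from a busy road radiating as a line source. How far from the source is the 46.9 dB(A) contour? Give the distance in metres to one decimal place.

1707.6 m

Line-source spreading drops the level by 10·log₁₀(r₂/r₁); inverting, r₂/r₁ = 10^(ΔL/10).
r₂ = 5.4·10^((71.9−46.9)/10) = 5.4·10^(25.0/10) = 1707.63 m.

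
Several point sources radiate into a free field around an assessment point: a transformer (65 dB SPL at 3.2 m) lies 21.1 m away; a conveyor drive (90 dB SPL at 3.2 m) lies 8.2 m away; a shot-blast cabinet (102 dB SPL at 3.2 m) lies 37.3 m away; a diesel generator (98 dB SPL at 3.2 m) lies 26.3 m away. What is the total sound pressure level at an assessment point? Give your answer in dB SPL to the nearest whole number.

First find each source's level at the receiver (point-source: −20·log₁₀(r/r_ref)), then combine on an intensity basis.
transformer: 65 − 20·log₁₀(21.1/3.2) = 65 − 16.38 = 48.62 dB SPL.
conveyor drive: 90 − 20·log₁₀(8.2/3.2) = 90 − 8.17 = 81.83 dB SPL.
shot-blast cabinet: 102 − 20·log₁₀(37.3/3.2) = 102 − 21.33 = 80.67 dB SPL.
diesel generator: 98 − 20·log₁₀(26.3/3.2) = 98 − 18.30 = 79.70 dB SPL.
Σ 10^(L/10) = 3.624e+08 → L_total = 10·log₁₀(3.624e+08) = 85.59 dB SPL.

86 dB SPL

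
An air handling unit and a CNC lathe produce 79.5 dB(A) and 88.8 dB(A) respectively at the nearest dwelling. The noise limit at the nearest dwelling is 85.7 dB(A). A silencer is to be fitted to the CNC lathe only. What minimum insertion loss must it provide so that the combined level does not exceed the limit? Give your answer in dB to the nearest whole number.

4 dB

Fixed contribution from the other source: Σ 10^(L/10) = 10^(79.5/10) = 8.913e+07 (79.50 dB(A)).
To meet 85.7 dB(A) overall, the treated CNC lathe may contribute at most 10^(85.7/10) − 8.913e+07 = 2.824e+08, i.e. 84.51 dB(A).
So the CNC lathe must be reduced from 88.8 to 84.51 dB(A): IL = 4.29 dB.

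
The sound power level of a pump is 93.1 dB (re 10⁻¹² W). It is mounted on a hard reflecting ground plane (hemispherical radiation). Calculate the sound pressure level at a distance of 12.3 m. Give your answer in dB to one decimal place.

The power spreads over a hemisphere of area 2π·r², so L_p = L_w − 10·log₁₀(2π·r²).
2π·r² = 950.6 m², 10·log₁₀ of that is 29.780 dB.
L_p = 93.1 − 29.780 = 63.32 dB.

63.3 dB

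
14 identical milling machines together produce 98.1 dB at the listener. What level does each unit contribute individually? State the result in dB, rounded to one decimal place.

14 equal contributions raise the level by 10·log₁₀ 14 = 11.461 dB, so each unit alone gives 98.1 − 11.461.

86.6 dB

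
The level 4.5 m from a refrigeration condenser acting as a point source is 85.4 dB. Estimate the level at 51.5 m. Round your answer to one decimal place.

For a point source, L₂ = L₁ − 20·log₁₀(r₂/r₁).
L₂ = 85.4 − 20·log₁₀(51.5/4.5) = 85.4 − 21.172 = 64.23 dB.

64.2 dB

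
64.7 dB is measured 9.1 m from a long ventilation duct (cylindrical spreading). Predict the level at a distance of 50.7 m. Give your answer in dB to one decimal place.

57.2 dB

Cylindrical spreading from a line source gives a 10·log₁₀(r₂/r₁) drop.
L₂ = 64.7 − 10·log₁₀(50.7/9.1) = 64.7 − 7.460 = 57.24 dB.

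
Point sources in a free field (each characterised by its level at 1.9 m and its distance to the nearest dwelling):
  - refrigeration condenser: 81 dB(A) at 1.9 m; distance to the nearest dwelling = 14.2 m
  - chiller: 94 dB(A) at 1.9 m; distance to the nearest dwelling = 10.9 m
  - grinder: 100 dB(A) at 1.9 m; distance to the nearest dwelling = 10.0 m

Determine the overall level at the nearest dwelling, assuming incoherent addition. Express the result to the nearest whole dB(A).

Propagate each source to the receiver with L = L_ref − 20·log₁₀(r/r_ref), then add intensities.
refrigeration condenser: 81 − 20·log₁₀(14.2/1.9) = 81 − 17.47 = 63.53 dB(A).
chiller: 94 − 20·log₁₀(10.9/1.9) = 94 − 15.17 = 78.83 dB(A).
grinder: 100 − 20·log₁₀(10.0/1.9) = 100 − 14.42 = 85.58 dB(A).
Σ 10^(L/10) = 4.396e+08 → L_total = 10·log₁₀(4.396e+08) = 86.43 dB(A).

86 dB(A)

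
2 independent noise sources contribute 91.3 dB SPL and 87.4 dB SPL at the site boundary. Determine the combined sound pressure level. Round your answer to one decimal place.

92.8 dB SPL

Incoherent sources combine by intensity addition: L_total = 10·log₁₀(Σ 10^(L_i/10)).
Σ 10^(L/10) = 10^(91.3/10) + 10^(87.4/10) = 1.899e+09.
L_total = 10·log₁₀(1.899e+09) = 92.78 dB SPL.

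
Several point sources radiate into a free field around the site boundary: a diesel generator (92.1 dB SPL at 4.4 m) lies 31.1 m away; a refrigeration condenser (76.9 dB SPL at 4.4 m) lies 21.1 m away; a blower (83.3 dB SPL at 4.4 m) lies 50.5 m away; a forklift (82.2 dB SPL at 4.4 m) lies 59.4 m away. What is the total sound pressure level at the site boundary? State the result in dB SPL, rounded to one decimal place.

Apply inverse-square spreading to bring every level to the receiver, then sum 10^(L/10).
diesel generator: 92.1 − 20·log₁₀(31.1/4.4) = 92.1 − 16.99 = 75.11 dB SPL.
refrigeration condenser: 76.9 − 20·log₁₀(21.1/4.4) = 76.9 − 13.62 = 63.28 dB SPL.
blower: 83.3 − 20·log₁₀(50.5/4.4) = 83.3 − 21.20 = 62.10 dB SPL.
forklift: 82.2 − 20·log₁₀(59.4/4.4) = 82.2 − 22.61 = 59.59 dB SPL.
Σ 10^(L/10) = 3.713e+07 → L_total = 10·log₁₀(3.713e+07) = 75.70 dB SPL.

75.7 dB SPL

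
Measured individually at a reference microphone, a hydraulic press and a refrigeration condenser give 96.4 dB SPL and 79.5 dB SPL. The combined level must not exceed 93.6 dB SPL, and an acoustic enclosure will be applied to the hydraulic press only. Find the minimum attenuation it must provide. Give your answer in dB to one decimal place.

3.0 dB

Everything except the hydraulic press sums to 10^(79.5/10) = 8.913e+07 in linear terms, 79.50 dB SPL.
To meet 93.6 dB SPL overall, the treated hydraulic press may contribute at most 10^(93.6/10) − 8.913e+07 = 2.202e+09, i.e. 93.43 dB SPL.
So the hydraulic press must be reduced from 96.4 to 93.43 dB SPL: IL = 2.97 dB.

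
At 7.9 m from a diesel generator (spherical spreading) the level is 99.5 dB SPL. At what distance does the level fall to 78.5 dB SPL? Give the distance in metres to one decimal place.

The 21.0 dB drop corresponds to a distance ratio of 10^(21.0/20) for a point source.
r₂ = 7.9·10^((99.5−78.5)/20) = 7.9·10^(21.0/20) = 88.64 m.

88.6 m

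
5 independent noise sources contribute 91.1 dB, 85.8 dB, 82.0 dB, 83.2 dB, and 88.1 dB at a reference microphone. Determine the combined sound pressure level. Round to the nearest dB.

94 dB

For uncorrelated sources the intensities add, so convert each level to linear form, sum, and take 10·log₁₀ of the total.
Σ 10^(L/10) = 10^(91.1/10) + 10^(85.8/10) + 10^(82.0/10) + 10^(83.2/10) + 10^(88.1/10) = 2.682e+09.
L_total = 10·log₁₀(2.682e+09) = 94.28 dB.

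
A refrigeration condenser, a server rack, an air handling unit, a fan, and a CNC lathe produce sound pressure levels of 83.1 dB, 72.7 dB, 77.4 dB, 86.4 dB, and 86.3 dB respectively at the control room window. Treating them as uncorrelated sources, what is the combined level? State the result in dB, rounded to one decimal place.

For uncorrelated sources the intensities add, so convert each level to linear form, sum, and take 10·log₁₀ of the total.
Σ 10^(L/10) = 10^(83.1/10) + 10^(72.7/10) + 10^(77.4/10) + 10^(86.4/10) + 10^(86.3/10) = 1.141e+09.
L_total = 10·log₁₀(1.141e+09) = 90.57 dB.

90.6 dB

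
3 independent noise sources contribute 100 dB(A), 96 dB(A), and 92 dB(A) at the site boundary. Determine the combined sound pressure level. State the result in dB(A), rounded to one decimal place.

Incoherent sources combine by intensity addition: L_total = 10·log₁₀(Σ 10^(L_i/10)).
Σ 10^(L/10) = 10^(100/10) + 10^(96/10) + 10^(92/10) = 1.557e+10.
L_total = 10·log₁₀(1.557e+10) = 101.92 dB(A).

101.9 dB(A)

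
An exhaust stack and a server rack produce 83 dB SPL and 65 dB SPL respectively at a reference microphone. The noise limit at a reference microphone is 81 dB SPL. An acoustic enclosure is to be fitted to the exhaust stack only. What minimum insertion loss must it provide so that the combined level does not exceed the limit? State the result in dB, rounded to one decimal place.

2.1 dB

Fixed contribution from the other source: Σ 10^(L/10) = 10^(65/10) = 3.162e+06 (65.00 dB SPL).
To meet 81 dB SPL overall, the treated exhaust stack may contribute at most 10^(81/10) − 3.162e+06 = 1.227e+08, i.e. 80.89 dB SPL.
Required insertion loss = 83 − 80.89 = 2.11 dB.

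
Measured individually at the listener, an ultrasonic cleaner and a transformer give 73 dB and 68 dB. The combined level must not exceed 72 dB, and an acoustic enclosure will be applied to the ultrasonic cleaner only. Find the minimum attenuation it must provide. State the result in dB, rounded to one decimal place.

The untreated sources together contribute 10^(68/10) = 6.310e+06, i.e. 68.00 dB.
To meet 72 dB overall, the treated ultrasonic cleaner may contribute at most 10^(72/10) − 6.310e+06 = 9.539e+06, i.e. 69.80 dB.
So the ultrasonic cleaner must be reduced from 73 to 69.80 dB: IL = 3.20 dB.

3.2 dB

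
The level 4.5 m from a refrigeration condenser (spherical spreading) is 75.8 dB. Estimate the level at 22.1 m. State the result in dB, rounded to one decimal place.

62.0 dB

Spherical spreading from a point source gives a 20·log₁₀(r₂/r₁) drop.
L₂ = 75.8 − 20·log₁₀(22.1/4.5) = 75.8 − 13.824 = 61.98 dB.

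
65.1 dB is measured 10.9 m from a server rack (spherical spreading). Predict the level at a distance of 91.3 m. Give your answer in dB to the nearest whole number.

Point-source attenuation: ΔL = 20·log₁₀(r₂/r₁) = 20·log₁₀(91.3/10.9) = 18.461 dB.
L₂ = 65.1 − 20·log₁₀(91.3/10.9) = 65.1 − 18.461 = 46.64 dB.

47 dB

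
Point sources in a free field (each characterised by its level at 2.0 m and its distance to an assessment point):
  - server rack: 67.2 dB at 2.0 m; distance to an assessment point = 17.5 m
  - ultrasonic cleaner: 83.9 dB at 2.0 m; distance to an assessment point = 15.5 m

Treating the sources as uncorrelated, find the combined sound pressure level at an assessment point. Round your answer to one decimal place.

66.2 dB

First find each source's level at the receiver (point-source: −20·log₁₀(r/r_ref)), then combine on an intensity basis.
server rack: 67.2 − 20·log₁₀(17.5/2.0) = 67.2 − 18.84 = 48.36 dB.
ultrasonic cleaner: 83.9 − 20·log₁₀(15.5/2.0) = 83.9 − 17.79 = 66.11 dB.
Σ 10^(L/10) = 4.155e+06 → L_total = 10·log₁₀(4.155e+06) = 66.19 dB.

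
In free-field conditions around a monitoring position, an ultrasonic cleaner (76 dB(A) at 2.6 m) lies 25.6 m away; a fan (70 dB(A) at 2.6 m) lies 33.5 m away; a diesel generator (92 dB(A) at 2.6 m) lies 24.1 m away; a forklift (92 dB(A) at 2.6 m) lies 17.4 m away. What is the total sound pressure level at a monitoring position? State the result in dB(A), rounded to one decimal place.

First find each source's level at the receiver (point-source: −20·log₁₀(r/r_ref)), then combine on an intensity basis.
ultrasonic cleaner: 76 − 20·log₁₀(25.6/2.6) = 76 − 19.87 = 56.13 dB(A).
fan: 70 − 20·log₁₀(33.5/2.6) = 70 − 22.20 = 47.80 dB(A).
diesel generator: 92 − 20·log₁₀(24.1/2.6) = 92 − 19.34 = 72.66 dB(A).
forklift: 92 − 20·log₁₀(17.4/2.6) = 92 − 16.51 = 75.49 dB(A).
Σ 10^(L/10) = 5.430e+07 → L_total = 10·log₁₀(5.430e+07) = 77.35 dB(A).

77.3 dB(A)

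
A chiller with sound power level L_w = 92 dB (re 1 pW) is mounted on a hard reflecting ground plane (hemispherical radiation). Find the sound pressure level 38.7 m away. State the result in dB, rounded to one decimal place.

52.3 dB

Free-field hemispherical radiation: L_p = L_w − 10·log₁₀(2π·r²), r = 38.7 m.
2π·r² = 9410 m², 10·log₁₀ of that is 39.736 dB.
L_p = 92 − 39.736 = 52.26 dB.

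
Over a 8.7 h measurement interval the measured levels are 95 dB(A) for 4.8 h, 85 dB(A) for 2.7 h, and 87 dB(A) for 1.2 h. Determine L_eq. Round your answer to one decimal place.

92.8 dB(A)

Weight each interval's intensity by its duration and average over T = 8.7 h:
Σ tᵢ·10^(Lᵢ/10) = 4.8·10^(95/10) + 2.7·10^(85/10) + 1.2·10^(87/10) = 1.663e+10.
L_eq = 10·log₁₀(1.663e+10/8.7) = 92.81 dB(A).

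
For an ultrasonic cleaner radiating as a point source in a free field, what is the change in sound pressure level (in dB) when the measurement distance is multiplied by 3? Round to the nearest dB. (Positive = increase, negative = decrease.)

-10 dB

With spherical spreading the level changes by −20·log₁₀(r₂/r₁).
ΔL = −20·log₁₀(3) = -9.54 dB.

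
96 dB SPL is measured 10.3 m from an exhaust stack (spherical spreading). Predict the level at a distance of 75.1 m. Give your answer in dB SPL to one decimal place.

Spherical spreading from a point source gives a 20·log₁₀(r₂/r₁) drop.
L₂ = 96 − 20·log₁₀(75.1/10.3) = 96 − 17.256 = 78.74 dB SPL.

78.7 dB SPL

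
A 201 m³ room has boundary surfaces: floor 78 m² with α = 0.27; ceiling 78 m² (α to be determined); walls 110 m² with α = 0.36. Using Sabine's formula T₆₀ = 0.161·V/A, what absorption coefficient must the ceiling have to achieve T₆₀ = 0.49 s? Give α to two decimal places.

0.07

A = 0.161·V/T₆₀ = 0.161·201/0.49 = 66.04 m² sabins.
Absorption from the other surfaces = 78·0.27 + 110·0.36 = 60.66 m², so the ceiling must supply 5.38 m² over 78 m².
α = 5.38/78 = 0.069.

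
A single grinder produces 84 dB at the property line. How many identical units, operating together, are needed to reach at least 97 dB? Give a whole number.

20

Need L₁ + 10·log₁₀ N ≥ 97, i.e. log₁₀ N ≥ 1.30.
N ≥ 10^(13.0/10) = 19.953, so N = 20.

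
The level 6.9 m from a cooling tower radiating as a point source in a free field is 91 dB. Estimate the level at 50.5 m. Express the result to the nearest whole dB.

74 dB

Spherical spreading from a point source gives a 20·log₁₀(r₂/r₁) drop.
L₂ = 91 − 20·log₁₀(50.5/6.9) = 91 − 17.289 = 73.71 dB.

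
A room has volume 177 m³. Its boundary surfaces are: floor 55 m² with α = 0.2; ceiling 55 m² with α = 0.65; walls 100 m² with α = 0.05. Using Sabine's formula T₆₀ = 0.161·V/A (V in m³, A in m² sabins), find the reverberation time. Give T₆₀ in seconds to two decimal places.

0.55 s

Summing Sᵢαᵢ: 55·0.2 + 55·0.65 + 100·0.05 = 51.75 m².
T₆₀ = 0.161·V/A = 0.161·177/51.75 = 0.551 s.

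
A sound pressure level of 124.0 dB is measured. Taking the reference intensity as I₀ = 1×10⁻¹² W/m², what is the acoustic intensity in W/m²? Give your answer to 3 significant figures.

I/I₀ = 10^(124.0/10) = 2.512e+12, so I = 2.512e+12 × 10⁻¹² W/m².

2.51 W/m²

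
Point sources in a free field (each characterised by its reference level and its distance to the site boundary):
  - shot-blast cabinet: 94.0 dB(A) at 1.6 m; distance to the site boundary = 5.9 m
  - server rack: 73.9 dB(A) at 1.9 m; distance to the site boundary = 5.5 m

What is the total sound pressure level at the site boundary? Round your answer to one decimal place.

82.7 dB(A)

Propagate each source to the receiver with L = L_ref − 20·log₁₀(r/r_ref), then add intensities.
shot-blast cabinet: 94.0 − 20·log₁₀(5.9/1.6) = 94.0 − 11.33 = 82.67 dB(A).
server rack: 73.9 − 20·log₁₀(5.5/1.9) = 73.9 − 9.23 = 64.67 dB(A).
Σ 10^(L/10) = 1.877e+08 → L_total = 10·log₁₀(1.877e+08) = 82.73 dB(A).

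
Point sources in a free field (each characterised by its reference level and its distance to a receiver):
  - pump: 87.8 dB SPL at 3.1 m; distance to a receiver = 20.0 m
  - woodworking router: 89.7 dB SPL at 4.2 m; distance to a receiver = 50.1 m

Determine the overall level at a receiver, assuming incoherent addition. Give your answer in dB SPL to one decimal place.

First find each source's level at the receiver (point-source: −20·log₁₀(r/r_ref)), then combine on an intensity basis.
pump: 87.8 − 20·log₁₀(20.0/3.1) = 87.8 − 16.19 = 71.61 dB SPL.
woodworking router: 89.7 − 20·log₁₀(50.1/4.2) = 89.7 − 21.53 = 68.17 dB SPL.
Σ 10^(L/10) = 2.104e+07 → L_total = 10·log₁₀(2.104e+07) = 73.23 dB SPL.

73.2 dB SPL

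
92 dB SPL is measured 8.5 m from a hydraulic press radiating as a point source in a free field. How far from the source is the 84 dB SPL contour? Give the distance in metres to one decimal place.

Point-source spreading drops the level by 20·log₁₀(r₂/r₁); inverting, r₂/r₁ = 10^(ΔL/20).
r₂ = 8.5·10^((92−84)/20) = 8.5·10^(8.0/20) = 21.35 m.

21.4 m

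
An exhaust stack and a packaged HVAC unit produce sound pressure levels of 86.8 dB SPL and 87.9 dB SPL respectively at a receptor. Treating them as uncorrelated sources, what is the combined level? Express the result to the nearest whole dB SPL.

90 dB SPL

For uncorrelated sources the intensities add, so convert each level to linear form, sum, and take 10·log₁₀ of the total.
Σ 10^(L/10) = 10^(86.8/10) + 10^(87.9/10) = 1.095e+09.
L_total = 10·log₁₀(1.095e+09) = 90.40 dB SPL.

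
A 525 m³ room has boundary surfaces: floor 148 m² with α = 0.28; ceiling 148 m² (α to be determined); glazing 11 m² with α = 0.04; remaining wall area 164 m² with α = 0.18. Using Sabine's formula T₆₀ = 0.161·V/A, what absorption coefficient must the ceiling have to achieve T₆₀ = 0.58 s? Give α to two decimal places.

0.50

Required total absorption A = 0.161·525/0.58 = 145.73 m².
Absorption from the other surfaces = 148·0.28 + 11·0.04 + 164·0.18 = 71.40 m², so the ceiling must supply 74.33 m² over 148 m².
α = 74.33/148 = 0.502.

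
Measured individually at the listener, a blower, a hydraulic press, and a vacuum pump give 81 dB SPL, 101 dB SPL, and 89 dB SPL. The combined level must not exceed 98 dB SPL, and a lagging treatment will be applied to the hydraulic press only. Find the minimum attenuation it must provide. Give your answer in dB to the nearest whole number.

4 dB

The untreated sources together contribute 10^(81/10) + 10^(89/10) = 9.202e+08, i.e. 89.64 dB SPL.
The limit corresponds to 10^(98/10) = 6.310e+09; subtracting the fixed part leaves 5.389e+09 for the hydraulic press, i.e. 97.32 dB SPL.
So the hydraulic press must be reduced from 101 to 97.32 dB SPL: IL = 3.68 dB.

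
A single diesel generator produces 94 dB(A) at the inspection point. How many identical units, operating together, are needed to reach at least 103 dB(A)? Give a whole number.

8

The shortfall is 103 − 94 = 9.0 dB, and N units add 10·log₁₀ N, so need 10·log₁₀ N ≥ 9.0.
N ≥ 10^(9.0/10) = 7.943, so N = 8.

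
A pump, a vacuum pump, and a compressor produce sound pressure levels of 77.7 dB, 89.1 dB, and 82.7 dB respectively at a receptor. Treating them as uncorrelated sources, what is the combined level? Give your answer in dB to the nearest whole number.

90 dB

Incoherent sources combine by intensity addition: L_total = 10·log₁₀(Σ 10^(L_i/10)).
Σ 10^(L/10) = 10^(77.7/10) + 10^(89.1/10) + 10^(82.7/10) = 1.058e+09.
L_total = 10·log₁₀(1.058e+09) = 90.24 dB.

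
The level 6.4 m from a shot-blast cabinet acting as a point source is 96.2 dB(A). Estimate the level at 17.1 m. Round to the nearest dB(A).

88 dB(A)

For a point source, L₂ = L₁ − 20·log₁₀(r₂/r₁).
L₂ = 96.2 − 20·log₁₀(17.1/6.4) = 96.2 − 8.536 = 87.66 dB(A).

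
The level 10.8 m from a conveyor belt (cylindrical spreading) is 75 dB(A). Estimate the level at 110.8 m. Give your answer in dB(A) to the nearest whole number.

65 dB(A)

Cylindrical spreading from a line source gives a 10·log₁₀(r₂/r₁) drop.
L₂ = 75 − 10·log₁₀(110.8/10.8) = 75 − 10.111 = 64.89 dB(A).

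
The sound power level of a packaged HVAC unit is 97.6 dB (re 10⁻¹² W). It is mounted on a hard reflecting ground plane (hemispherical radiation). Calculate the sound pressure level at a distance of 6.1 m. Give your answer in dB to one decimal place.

73.9 dB

L_p = L_w − 10·log₁₀(2π·r²) with r = 6.1 m.
2π·r² = 233.8 m², 10·log₁₀ of that is 23.688 dB.
L_p = 97.6 − 23.688 = 73.91 dB.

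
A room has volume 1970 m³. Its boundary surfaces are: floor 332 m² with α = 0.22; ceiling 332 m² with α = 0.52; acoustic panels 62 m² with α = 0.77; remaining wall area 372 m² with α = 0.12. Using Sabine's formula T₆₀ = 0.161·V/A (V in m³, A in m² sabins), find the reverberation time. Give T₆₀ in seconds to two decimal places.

0.94 s

Total absorption A = 332·0.22 + 332·0.52 + 62·0.77 + 372·0.12 = 338.06 m² sabins.
T₆₀ = 0.161·V/A = 0.161·1970/338.06 = 0.938 s.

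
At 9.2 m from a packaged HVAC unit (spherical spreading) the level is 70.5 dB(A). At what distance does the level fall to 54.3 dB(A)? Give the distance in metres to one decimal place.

The 16.2 dB drop corresponds to a distance ratio of 10^(16.2/20) for a point source.
r₂ = 9.2·10^((70.5−54.3)/20) = 9.2·10^(16.2/20) = 59.40 m.

59.4 m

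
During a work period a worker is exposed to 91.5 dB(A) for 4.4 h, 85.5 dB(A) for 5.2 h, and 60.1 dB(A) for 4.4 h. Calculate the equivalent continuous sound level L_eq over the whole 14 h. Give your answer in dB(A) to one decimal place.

87.6 dB(A)

The energy average is taken in the linear domain: L_eq = 10·log₁₀[(Σ tᵢ·10^(Lᵢ/10))/T], T = 14 h.
Σ tᵢ·10^(Lᵢ/10) = 4.4·10^(91.5/10) + 5.2·10^(85.5/10) + 4.4·10^(60.1/10) = 8.065e+09.
L_eq = 10·log₁₀(8.065e+09/14) = 87.60 dB(A).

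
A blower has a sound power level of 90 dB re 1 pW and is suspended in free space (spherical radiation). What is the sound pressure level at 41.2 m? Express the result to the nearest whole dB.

47 dB

Free-field spherical radiation: L_p = L_w − 10·log₁₀(4π·r²), r = 41.2 m.
4π·r² = 2.133e+04 m², 10·log₁₀ of that is 43.290 dB.
L_p = 90 − 43.290 = 46.71 dB.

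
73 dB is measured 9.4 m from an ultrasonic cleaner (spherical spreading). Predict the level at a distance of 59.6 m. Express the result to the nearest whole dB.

For a point source, L₂ = L₁ − 20·log₁₀(r₂/r₁).
L₂ = 73 − 20·log₁₀(59.6/9.4) = 73 − 16.042 = 56.96 dB.

57 dB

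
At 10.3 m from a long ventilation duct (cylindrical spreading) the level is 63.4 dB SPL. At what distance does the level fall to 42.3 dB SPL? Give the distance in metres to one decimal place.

1326.9 m

For a line source L₁ − L₂ = 10·log₁₀(r₂/r₁), so r₂ = r₁·10^((L₁−L₂)/10).
r₂ = 10.3·10^((63.4−42.3)/10) = 10.3·10^(21.1/10) = 1326.90 m.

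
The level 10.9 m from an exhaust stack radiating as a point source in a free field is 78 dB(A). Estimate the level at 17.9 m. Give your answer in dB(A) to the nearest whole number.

74 dB(A)

Point-source attenuation: ΔL = 20·log₁₀(r₂/r₁) = 20·log₁₀(17.9/10.9) = 4.309 dB.
L₂ = 78 − 20·log₁₀(17.9/10.9) = 78 − 4.309 = 73.69 dB(A).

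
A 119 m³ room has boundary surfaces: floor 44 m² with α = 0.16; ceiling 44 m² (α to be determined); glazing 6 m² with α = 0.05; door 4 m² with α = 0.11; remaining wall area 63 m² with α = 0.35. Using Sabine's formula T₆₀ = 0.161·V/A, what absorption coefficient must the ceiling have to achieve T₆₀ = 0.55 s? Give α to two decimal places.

A = 0.161·V/T₆₀ = 0.161·119/0.55 = 34.83 m² sabins.
Absorption from the other surfaces = 44·0.16 + 6·0.05 + 4·0.11 + 63·0.35 = 29.83 m², so the ceiling must supply 5.00 m² over 44 m².
α = 5.00/44 = 0.114.

0.11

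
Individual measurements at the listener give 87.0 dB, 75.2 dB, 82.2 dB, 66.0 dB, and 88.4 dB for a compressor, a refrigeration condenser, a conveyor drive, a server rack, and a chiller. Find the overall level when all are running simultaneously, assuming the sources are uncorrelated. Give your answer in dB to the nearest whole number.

For uncorrelated sources the intensities add, so convert each level to linear form, sum, and take 10·log₁₀ of the total.
Σ 10^(L/10) = 10^(87.0/10) + 10^(75.2/10) + 10^(82.2/10) + 10^(66.0/10) + 10^(88.4/10) = 1.396e+09.
L_total = 10·log₁₀(1.396e+09) = 91.45 dB.

91 dB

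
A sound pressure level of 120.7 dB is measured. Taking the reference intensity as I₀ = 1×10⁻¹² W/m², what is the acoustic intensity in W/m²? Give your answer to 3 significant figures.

I = I₀·10^(L/10) = 10⁻¹² × 10^(120.7/10) = 10^(0.070).

1.17 W/m²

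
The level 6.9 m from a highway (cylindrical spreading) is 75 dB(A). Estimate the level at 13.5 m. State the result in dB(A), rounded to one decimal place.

For a line source, L₂ = L₁ − 10·log₁₀(r₂/r₁).
L₂ = 75 − 10·log₁₀(13.5/6.9) = 75 − 2.915 = 72.09 dB(A).

72.1 dB(A)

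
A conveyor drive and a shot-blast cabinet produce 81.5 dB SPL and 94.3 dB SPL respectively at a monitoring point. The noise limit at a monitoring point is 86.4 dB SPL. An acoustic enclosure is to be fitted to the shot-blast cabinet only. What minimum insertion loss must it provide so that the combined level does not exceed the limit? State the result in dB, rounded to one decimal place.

9.6 dB

The untreated sources together contribute 10^(81.5/10) = 1.413e+08, i.e. 81.50 dB SPL.
To meet 86.4 dB SPL overall, the treated shot-blast cabinet may contribute at most 10^(86.4/10) − 1.413e+08 = 2.953e+08, i.e. 84.70 dB SPL.
So the shot-blast cabinet must be reduced from 94.3 to 84.70 dB SPL: IL = 9.60 dB.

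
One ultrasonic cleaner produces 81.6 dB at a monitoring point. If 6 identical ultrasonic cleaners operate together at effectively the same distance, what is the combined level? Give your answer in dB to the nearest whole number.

89 dB

L_total = L₁ + 10·log₁₀ N for N identical incoherent sources.
L_total = 81.6 + 10·log₁₀(6) = 81.6 + 7.782 = 89.38 dB.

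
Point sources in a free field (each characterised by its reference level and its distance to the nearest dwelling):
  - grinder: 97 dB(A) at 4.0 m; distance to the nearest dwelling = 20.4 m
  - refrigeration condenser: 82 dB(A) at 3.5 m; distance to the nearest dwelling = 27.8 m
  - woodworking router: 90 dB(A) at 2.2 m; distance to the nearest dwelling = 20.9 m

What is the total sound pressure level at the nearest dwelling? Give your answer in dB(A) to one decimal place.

83.1 dB(A)

First find each source's level at the receiver (point-source: −20·log₁₀(r/r_ref)), then combine on an intensity basis.
grinder: 97 − 20·log₁₀(20.4/4.0) = 97 − 14.15 = 82.85 dB(A).
refrigeration condenser: 82 − 20·log₁₀(27.8/3.5) = 82 − 18.00 = 64.00 dB(A).
woodworking router: 90 − 20·log₁₀(20.9/2.2) = 90 − 19.55 = 70.45 dB(A).
Σ 10^(L/10) = 2.063e+08 → L_total = 10·log₁₀(2.063e+08) = 83.14 dB(A).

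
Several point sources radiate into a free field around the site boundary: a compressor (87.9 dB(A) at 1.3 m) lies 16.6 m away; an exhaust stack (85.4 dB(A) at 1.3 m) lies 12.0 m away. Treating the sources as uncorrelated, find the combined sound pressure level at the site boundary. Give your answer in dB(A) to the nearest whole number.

Apply inverse-square spreading to bring every level to the receiver, then sum 10^(L/10).
compressor: 87.9 − 20·log₁₀(16.6/1.3) = 87.9 − 22.12 = 65.78 dB(A).
exhaust stack: 85.4 − 20·log₁₀(12.0/1.3) = 85.4 − 19.30 = 66.10 dB(A).
Σ 10^(L/10) = 7.851e+06 → L_total = 10·log₁₀(7.851e+06) = 68.95 dB(A).

69 dB(A)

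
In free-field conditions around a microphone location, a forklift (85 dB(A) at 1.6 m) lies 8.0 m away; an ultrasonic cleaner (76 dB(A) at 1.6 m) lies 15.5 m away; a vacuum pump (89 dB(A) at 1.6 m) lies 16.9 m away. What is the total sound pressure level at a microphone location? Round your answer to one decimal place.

Propagate each source to the receiver with L = L_ref − 20·log₁₀(r/r_ref), then add intensities.
forklift: 85 − 20·log₁₀(8.0/1.6) = 85 − 13.98 = 71.02 dB(A).
ultrasonic cleaner: 76 − 20·log₁₀(15.5/1.6) = 76 − 19.72 = 56.28 dB(A).
vacuum pump: 89 − 20·log₁₀(16.9/1.6) = 89 − 20.48 = 68.52 dB(A).
Σ 10^(L/10) = 2.019e+07 → L_total = 10·log₁₀(2.019e+07) = 73.05 dB(A).

73.1 dB(A)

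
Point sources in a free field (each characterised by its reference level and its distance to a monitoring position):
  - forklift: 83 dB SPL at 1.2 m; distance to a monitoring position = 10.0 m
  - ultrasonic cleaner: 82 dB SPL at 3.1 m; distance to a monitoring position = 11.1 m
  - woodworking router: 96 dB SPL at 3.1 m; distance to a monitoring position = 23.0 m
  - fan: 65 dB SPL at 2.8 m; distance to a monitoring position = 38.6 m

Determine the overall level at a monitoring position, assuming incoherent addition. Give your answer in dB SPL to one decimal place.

79.4 dB SPL

Apply inverse-square spreading to bring every level to the receiver, then sum 10^(L/10).
forklift: 83 − 20·log₁₀(10.0/1.2) = 83 − 18.42 = 64.58 dB SPL.
ultrasonic cleaner: 82 − 20·log₁₀(11.1/3.1) = 82 − 11.08 = 70.92 dB SPL.
woodworking router: 96 − 20·log₁₀(23.0/3.1) = 96 − 17.41 = 78.59 dB SPL.
fan: 65 − 20·log₁₀(38.6/2.8) = 65 − 22.79 = 42.21 dB SPL.
Σ 10^(L/10) = 8.757e+07 → L_total = 10·log₁₀(8.757e+07) = 79.42 dB SPL.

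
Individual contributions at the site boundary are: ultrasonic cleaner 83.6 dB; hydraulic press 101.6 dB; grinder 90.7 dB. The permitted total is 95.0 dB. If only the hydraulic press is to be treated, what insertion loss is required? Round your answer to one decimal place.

9.1 dB

Everything except the hydraulic press sums to 10^(83.6/10) + 10^(90.7/10) = 1.404e+09 in linear terms, 91.47 dB.
The limit corresponds to 10^(95.0/10) = 3.162e+09; subtracting the fixed part leaves 1.758e+09 for the hydraulic press, i.e. 92.45 dB.
So the hydraulic press must be reduced from 101.6 to 92.45 dB: IL = 9.15 dB.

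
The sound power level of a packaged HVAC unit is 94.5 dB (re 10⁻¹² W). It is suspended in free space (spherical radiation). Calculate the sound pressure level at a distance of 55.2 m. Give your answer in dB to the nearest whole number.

The power spreads over a sphere of area 4π·r², so L_p = L_w − 10·log₁₀(4π·r²).
4π·r² = 3.829e+04 m², 10·log₁₀ of that is 45.831 dB.
L_p = 94.5 − 45.831 = 48.67 dB.

49 dB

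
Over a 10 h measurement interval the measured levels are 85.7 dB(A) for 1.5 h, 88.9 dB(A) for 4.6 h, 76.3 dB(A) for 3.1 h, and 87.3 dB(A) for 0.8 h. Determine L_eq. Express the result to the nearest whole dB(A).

The energy average is taken in the linear domain: L_eq = 10·log₁₀[(Σ tᵢ·10^(Lᵢ/10))/T], T = 10 h.
Σ tᵢ·10^(Lᵢ/10) = 1.5·10^(85.7/10) + 4.6·10^(88.9/10) + 3.1·10^(76.3/10) + 0.8·10^(87.3/10) = 4.690e+09.
L_eq = 10·log₁₀(4.690e+09/10) = 86.71 dB(A).

87 dB(A)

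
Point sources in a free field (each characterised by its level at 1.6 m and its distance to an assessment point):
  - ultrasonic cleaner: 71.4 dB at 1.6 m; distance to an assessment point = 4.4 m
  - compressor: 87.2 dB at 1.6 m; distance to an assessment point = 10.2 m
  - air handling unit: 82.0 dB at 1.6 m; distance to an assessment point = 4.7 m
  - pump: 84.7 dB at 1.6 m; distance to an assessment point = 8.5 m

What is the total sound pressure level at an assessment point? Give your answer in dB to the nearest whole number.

76 dB

Apply inverse-square spreading to bring every level to the receiver, then sum 10^(L/10).
ultrasonic cleaner: 71.4 − 20·log₁₀(4.4/1.6) = 71.4 − 8.79 = 62.61 dB.
compressor: 87.2 − 20·log₁₀(10.2/1.6) = 87.2 − 16.09 = 71.11 dB.
air handling unit: 82.0 − 20·log₁₀(4.7/1.6) = 82.0 − 9.36 = 72.64 dB.
pump: 84.7 − 20·log₁₀(8.5/1.6) = 84.7 − 14.51 = 70.19 dB.
Σ 10^(L/10) = 4.356e+07 → L_total = 10·log₁₀(4.356e+07) = 76.39 dB.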